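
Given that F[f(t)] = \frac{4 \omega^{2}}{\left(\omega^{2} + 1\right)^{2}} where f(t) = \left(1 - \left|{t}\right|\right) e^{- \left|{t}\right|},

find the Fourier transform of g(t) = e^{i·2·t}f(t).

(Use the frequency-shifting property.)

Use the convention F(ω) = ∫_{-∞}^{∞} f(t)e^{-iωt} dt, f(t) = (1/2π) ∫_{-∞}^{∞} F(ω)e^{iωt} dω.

F[g](ω) = \frac{4 \left(\omega - 2\right)^{2}}{\left(\left(\omega - 2\right)^{2} + 1\right)^{2}}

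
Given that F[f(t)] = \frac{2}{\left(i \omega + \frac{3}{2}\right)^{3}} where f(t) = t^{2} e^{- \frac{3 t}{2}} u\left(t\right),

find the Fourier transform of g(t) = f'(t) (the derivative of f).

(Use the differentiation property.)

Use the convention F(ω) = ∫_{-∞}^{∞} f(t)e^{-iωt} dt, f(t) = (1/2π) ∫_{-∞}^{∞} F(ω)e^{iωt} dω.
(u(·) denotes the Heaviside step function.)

F[g](ω) = \frac{16 i \omega}{\left(2 i \omega + 3\right)^{3}}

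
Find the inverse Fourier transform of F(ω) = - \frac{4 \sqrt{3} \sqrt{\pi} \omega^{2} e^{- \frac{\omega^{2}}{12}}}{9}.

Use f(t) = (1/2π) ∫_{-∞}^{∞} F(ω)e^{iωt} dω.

f(t) = 4 \left(12 t^{2} - 2\right) e^{- 3 t^{2}}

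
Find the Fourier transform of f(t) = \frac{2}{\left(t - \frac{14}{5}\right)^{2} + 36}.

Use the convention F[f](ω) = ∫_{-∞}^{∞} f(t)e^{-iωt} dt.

F(ω) = \frac{\pi e^{- \frac{14 i \omega}{5} - 6 \left|{\omega}\right|}}{3}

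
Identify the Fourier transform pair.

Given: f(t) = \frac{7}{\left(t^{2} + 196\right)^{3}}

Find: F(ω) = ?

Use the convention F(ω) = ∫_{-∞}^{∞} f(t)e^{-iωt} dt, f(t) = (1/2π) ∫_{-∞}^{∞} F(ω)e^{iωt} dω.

F(ω) = \frac{\pi \left(196 \omega^{2} + 42 \left|{\omega}\right| + 3\right) e^{- 14 \left|{\omega}\right|}}{614656}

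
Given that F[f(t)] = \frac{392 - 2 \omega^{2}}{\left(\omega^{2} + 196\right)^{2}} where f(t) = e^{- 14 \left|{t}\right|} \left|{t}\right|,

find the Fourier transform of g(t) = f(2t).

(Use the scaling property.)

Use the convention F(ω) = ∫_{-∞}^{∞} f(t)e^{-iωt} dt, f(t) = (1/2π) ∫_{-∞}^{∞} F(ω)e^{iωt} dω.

F[g](ω) = \frac{4 \left(784 - \omega^{2}\right)}{\left(\omega^{2} + 784\right)^{2}}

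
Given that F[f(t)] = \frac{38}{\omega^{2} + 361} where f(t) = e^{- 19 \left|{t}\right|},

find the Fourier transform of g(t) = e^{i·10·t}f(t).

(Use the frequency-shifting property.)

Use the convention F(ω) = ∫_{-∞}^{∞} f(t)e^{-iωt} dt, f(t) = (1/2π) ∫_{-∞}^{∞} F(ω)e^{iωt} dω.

F[g](ω) = \frac{38}{\left(\omega - 10\right)^{2} + 361}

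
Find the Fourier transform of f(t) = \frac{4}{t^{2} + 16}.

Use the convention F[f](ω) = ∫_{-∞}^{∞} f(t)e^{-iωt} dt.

F(ω) = \pi e^{- 4 \left|{\omega}\right|}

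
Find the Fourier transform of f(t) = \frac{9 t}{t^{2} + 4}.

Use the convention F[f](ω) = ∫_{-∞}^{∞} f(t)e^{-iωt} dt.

F(ω) = - 9 i \pi e^{- 2 \left|{\omega}\right|} \operatorname{sign}{\left(\omega \right)}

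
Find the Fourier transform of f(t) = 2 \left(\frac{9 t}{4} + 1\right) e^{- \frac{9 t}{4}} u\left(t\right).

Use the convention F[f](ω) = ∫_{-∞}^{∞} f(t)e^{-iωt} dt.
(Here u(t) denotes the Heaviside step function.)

F(ω) = \frac{16 \left(- 2 i \omega - 9\right)}{16 \omega^{2} - 72 i \omega - 81}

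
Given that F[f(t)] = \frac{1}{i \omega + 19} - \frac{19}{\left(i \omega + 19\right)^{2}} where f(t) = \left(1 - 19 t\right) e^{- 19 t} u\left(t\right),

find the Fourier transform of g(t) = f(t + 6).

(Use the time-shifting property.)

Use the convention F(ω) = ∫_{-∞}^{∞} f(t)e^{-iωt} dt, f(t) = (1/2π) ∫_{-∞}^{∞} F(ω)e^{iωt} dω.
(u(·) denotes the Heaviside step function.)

F[g](ω) = \frac{i \omega e^{6 i \omega}}{- \omega^{2} + 38 i \omega + 361}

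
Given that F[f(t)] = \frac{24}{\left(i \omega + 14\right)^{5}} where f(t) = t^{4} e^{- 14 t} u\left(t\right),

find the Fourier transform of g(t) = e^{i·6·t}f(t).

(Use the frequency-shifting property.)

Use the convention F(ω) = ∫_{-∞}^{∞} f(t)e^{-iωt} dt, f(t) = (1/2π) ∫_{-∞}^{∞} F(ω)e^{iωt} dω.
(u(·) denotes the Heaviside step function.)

F[g](ω) = \frac{24}{\left(i \left(\omega - 6\right) + 14\right)^{5}}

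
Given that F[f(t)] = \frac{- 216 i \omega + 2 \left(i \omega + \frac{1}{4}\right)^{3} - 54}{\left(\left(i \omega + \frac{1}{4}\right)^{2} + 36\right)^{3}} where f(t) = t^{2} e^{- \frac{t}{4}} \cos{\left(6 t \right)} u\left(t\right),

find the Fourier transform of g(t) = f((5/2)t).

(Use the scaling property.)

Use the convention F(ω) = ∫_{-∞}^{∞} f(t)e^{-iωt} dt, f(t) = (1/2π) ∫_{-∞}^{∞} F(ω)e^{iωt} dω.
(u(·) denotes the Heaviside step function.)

F[g](ω) = \frac{6400 \left(- 345600 i \omega + \left(8 i \omega + 5\right)^{3} - 216000\right)}{\left(\left(8 i \omega + 5\right)^{2} + 14400\right)^{3}}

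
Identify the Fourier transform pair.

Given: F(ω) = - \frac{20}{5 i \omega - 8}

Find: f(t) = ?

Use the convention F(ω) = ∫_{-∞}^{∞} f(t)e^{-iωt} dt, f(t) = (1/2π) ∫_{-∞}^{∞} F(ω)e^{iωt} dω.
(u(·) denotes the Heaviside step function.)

f(t) = 4 e^{\frac{8 t}{5}} u\left(- t\right)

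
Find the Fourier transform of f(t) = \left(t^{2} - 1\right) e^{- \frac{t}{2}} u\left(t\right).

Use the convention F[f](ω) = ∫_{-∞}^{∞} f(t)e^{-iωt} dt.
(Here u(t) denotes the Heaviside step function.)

F(ω) = \frac{2 \left(16 i \omega - \left(2 i \omega + 1\right)^{3} + 8\right)}{\left(2 i \omega + 1\right)^{4}}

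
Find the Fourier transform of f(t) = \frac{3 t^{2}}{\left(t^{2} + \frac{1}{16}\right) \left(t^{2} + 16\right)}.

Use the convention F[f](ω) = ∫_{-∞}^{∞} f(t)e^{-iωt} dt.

F(ω) = \frac{64 \pi e^{- 4 \left|{\omega}\right|}}{85} - \frac{4 \pi e^{- \frac{\left|{\omega}\right|}{4}}}{85}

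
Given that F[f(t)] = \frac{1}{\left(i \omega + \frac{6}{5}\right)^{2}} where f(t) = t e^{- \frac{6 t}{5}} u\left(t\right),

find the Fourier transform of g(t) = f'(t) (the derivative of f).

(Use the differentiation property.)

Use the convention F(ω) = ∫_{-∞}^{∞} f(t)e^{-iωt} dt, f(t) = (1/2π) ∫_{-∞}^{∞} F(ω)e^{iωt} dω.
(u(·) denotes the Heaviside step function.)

F[g](ω) = \frac{25 i \omega}{\left(5 i \omega + 6\right)^{2}}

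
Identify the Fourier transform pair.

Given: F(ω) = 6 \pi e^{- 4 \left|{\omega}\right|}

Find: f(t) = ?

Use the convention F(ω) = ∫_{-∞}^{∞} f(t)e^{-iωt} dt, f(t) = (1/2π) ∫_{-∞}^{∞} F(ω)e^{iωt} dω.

f(t) = \frac{24}{t^{2} + 16}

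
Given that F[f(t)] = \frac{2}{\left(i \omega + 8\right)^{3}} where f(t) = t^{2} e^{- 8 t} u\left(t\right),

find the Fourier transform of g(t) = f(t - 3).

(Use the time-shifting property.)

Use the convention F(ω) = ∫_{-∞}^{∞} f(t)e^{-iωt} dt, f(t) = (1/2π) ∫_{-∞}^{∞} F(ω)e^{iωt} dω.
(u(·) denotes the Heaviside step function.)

F[g](ω) = \frac{2 e^{- 3 i \omega}}{\left(i \omega + 8\right)^{3}}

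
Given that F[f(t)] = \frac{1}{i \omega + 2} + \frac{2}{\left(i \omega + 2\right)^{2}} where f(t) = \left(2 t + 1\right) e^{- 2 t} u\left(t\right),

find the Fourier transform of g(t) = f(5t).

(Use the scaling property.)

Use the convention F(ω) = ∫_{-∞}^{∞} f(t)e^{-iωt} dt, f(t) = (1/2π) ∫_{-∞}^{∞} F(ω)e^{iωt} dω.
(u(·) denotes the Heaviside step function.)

F[g](ω) = \frac{- i \omega - 20}{\omega^{2} - 20 i \omega - 100}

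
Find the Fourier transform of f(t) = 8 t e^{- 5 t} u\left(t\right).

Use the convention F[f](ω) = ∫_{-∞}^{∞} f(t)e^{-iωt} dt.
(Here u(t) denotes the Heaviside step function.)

F(ω) = \frac{8}{\left(i \omega + 5\right)^{2}}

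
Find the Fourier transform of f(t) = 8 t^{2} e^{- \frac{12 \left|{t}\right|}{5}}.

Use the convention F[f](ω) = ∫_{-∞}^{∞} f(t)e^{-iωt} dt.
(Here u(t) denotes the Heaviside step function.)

F(ω) = \frac{144000 \left(48 - 25 \omega^{2}\right)}{\left(25 \omega^{2} + 144\right)^{3}}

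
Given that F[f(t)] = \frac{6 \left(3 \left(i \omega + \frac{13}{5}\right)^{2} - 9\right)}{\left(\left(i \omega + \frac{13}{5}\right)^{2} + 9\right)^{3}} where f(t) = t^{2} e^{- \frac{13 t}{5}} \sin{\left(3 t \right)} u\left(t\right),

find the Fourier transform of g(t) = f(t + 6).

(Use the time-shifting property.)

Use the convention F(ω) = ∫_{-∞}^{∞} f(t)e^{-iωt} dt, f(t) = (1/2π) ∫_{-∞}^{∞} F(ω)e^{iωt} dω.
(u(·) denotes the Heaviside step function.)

F[g](ω) = \frac{11250 \left(\left(5 i \omega + 13\right)^{2} - 75\right) e^{6 i \omega}}{\left(\left(5 i \omega + 13\right)^{2} + 225\right)^{3}}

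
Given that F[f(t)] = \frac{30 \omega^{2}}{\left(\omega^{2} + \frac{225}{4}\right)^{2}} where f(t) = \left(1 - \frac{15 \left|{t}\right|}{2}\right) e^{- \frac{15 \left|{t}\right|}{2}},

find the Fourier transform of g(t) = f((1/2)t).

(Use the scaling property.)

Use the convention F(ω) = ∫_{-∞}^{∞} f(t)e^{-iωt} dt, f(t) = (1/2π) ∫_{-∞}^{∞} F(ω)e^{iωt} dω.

F[g](ω) = \frac{3840 \omega^{2}}{\left(16 \omega^{2} + 225\right)^{2}}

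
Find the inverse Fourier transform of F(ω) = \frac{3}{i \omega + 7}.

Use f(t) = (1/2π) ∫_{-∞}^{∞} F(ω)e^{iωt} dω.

f(t) = 3 e^{- 7 t} u\left(t\right)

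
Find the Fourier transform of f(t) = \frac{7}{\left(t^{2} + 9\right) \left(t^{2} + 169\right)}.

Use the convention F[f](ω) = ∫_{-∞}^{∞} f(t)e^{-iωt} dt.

F(ω) = \frac{7 \pi \left(13 e^{10 \left|{\omega}\right|} - 3\right) e^{- 13 \left|{\omega}\right|}}{6240}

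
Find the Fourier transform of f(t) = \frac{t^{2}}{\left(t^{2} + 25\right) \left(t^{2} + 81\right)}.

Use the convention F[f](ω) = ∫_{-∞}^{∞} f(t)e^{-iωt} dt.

F(ω) = \frac{\pi \left(9 - 5 e^{4 \left|{\omega}\right|}\right) e^{- 9 \left|{\omega}\right|}}{56}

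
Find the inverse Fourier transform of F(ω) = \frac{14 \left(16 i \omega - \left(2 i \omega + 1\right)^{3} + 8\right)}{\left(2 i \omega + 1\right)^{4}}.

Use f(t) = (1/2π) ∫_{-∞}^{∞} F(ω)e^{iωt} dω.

f(t) = 7 \left(t^{2} - 1\right) e^{- \frac{t}{2}} u\left(t\right)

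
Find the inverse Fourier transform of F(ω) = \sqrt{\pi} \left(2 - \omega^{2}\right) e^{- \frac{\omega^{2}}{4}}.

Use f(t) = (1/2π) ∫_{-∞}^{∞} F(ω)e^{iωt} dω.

f(t) = 4 t^{2} e^{- t^{2}}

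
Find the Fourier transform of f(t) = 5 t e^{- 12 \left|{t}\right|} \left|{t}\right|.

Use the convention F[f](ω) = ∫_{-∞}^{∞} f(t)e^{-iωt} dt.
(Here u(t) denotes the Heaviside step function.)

F(ω) = \frac{20 i \omega \left(\omega^{2} - 432\right)}{\left(\omega^{2} + 144\right)^{3}}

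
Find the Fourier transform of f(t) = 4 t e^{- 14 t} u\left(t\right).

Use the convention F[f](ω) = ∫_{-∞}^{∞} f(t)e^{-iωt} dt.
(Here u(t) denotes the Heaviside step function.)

F(ω) = \frac{4}{\left(i \omega + 14\right)^{2}}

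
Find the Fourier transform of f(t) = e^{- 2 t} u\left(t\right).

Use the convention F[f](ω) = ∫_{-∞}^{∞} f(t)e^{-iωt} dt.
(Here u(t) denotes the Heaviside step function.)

F(ω) = \frac{1}{i \omega + 2}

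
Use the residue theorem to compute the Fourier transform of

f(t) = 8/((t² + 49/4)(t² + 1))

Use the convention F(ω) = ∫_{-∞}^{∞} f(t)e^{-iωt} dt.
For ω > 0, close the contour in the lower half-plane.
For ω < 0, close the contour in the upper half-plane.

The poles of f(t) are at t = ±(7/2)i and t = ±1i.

Let g(z) = f(z)e^{-iωz}; for large |z| the factor e^{-iωz} decays in the lower half-plane when ω > 0 and in the upper half-plane when ω < 0.

Case ω > 0 (lower half-plane, clockwise contour ⇒ F(ω) = -2πi·ΣRes):
  Res_{z = - \frac{7 i}{2}} g(z) = - \frac{32 i e^{- \frac{7 \omega}{2}}}{315}
  Res_{z = - i} g(z) = \frac{16 i e^{- \omega}}{45}
  F(ω) = -2πi·ΣRes = \frac{32 \pi e^{- \omega}}{45} - \frac{64 \pi e^{- \frac{7 \omega}{2}}}{315}

Case ω < 0 (upper half-plane, counterclockwise contour ⇒ F(ω) = +2πi·ΣRes):
  Res_{z = \frac{7 i}{2}} g(z) = \frac{32 i e^{\frac{7 \omega}{2}}}{315}
  Res_{z = i} g(z) = - \frac{16 i e^{\omega}}{45}
  F(ω) = 2πi·ΣRes = \frac{32 \pi \left(- 2 e^{\frac{7 \omega}{2}} + 7 e^{\omega}\right)}{315}

Both cases combine into a single formula in |ω|:

F(ω) = \frac{32 \pi e^{- \left|{\omega}\right|}}{45} - \frac{64 \pi e^{- \frac{7 \left|{\omega}\right|}{2}}}{315}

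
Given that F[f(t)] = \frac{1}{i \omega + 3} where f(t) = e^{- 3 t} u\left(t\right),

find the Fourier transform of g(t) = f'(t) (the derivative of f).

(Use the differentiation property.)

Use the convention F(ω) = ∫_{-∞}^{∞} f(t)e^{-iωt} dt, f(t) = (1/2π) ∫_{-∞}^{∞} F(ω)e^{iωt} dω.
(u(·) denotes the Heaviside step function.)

F[g](ω) = \frac{\omega}{\omega - 3 i}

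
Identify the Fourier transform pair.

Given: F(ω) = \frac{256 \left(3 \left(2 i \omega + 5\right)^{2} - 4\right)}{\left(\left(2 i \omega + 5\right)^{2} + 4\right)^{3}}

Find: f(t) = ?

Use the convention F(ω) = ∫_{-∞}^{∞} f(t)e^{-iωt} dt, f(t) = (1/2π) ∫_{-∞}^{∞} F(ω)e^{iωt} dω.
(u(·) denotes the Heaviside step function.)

f(t) = 8 t^{2} e^{- \frac{5 t}{2}} \sin{\left(t \right)} u\left(t\right)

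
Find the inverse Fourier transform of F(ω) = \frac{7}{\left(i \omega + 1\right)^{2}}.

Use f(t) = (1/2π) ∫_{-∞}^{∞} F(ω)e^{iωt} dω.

f(t) = 7 t e^{- t} u\left(t\right)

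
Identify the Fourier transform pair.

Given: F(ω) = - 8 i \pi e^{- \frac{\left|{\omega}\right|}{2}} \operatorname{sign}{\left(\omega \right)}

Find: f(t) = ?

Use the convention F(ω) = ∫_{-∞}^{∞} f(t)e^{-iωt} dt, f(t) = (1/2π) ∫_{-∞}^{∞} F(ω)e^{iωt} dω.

f(t) = \frac{8 t}{t^{2} + \frac{1}{4}}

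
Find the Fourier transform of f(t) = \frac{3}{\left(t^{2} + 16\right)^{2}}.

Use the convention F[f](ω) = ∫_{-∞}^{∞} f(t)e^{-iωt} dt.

F(ω) = \frac{3 \pi \left(4 \left|{\omega}\right| + 1\right) e^{- 4 \left|{\omega}\right|}}{128}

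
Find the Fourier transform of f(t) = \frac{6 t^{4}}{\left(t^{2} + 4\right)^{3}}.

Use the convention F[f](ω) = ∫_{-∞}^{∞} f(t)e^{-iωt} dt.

F(ω) = \frac{3 \pi \left(4 \omega^{2} - 10 \left|{\omega}\right| + 3\right) e^{- 2 \left|{\omega}\right|}}{8}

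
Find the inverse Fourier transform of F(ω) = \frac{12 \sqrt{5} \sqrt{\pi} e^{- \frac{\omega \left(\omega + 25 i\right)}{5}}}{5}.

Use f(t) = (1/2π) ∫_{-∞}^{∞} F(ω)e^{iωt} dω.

f(t) = 6 e^{- \frac{5 \left(t - 5\right)^{2}}{4}}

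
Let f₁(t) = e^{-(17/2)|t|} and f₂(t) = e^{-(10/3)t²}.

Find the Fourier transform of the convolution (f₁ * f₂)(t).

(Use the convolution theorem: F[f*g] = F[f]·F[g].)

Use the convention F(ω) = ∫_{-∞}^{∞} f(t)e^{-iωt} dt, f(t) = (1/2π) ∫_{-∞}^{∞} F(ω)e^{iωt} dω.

F[f₁*f₂](ω) = \frac{34 \sqrt{30} \sqrt{\pi} e^{- \frac{3 \omega^{2}}{40}}}{5 \left(4 \omega^{2} + 289\right)}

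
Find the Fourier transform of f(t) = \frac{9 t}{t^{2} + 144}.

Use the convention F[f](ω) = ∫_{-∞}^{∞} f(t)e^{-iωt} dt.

F(ω) = - 9 i \pi e^{- 12 \left|{\omega}\right|} \operatorname{sign}{\left(\omega \right)}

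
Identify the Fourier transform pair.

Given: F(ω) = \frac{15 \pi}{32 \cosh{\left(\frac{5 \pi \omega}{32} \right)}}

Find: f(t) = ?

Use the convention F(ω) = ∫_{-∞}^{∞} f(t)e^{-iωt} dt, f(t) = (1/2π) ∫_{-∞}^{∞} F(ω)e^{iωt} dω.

f(t) = \frac{3}{e^{\frac{16 t}{5}} + e^{- \frac{16 t}{5}}}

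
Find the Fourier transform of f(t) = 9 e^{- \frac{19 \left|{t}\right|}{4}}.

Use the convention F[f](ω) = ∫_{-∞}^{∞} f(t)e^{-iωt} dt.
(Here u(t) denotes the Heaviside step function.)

F(ω) = \frac{1368}{16 \omega^{2} + 361}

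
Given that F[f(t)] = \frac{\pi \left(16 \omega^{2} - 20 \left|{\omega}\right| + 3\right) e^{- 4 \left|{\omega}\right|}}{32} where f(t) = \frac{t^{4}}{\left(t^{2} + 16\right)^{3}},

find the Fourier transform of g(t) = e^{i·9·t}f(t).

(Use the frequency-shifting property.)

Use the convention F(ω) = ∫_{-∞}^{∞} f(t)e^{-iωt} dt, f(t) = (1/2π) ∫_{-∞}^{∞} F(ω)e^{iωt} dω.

F[g](ω) = \frac{\pi \left(16 \left(\omega - 9\right)^{2} - 20 \left|{\omega - 9}\right| + 3\right) e^{- 4 \left|{\omega - 9}\right|}}{32}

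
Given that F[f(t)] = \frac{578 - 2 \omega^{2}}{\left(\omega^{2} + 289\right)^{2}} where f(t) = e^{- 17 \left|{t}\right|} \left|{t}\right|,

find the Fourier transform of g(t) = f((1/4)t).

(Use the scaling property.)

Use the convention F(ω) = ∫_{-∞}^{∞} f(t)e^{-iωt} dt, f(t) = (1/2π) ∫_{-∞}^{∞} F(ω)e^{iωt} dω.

F[g](ω) = \frac{8 \left(289 - 16 \omega^{2}\right)}{\left(16 \omega^{2} + 289\right)^{2}}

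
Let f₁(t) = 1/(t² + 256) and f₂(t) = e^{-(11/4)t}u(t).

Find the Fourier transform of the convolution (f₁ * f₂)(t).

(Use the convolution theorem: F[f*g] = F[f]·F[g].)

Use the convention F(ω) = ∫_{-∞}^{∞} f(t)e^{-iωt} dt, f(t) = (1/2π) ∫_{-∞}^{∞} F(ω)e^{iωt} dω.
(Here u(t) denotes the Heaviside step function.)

F[f₁*f₂](ω) = \frac{\pi e^{- 16 \left|{\omega}\right|}}{4 \left(4 i \omega + 11\right)}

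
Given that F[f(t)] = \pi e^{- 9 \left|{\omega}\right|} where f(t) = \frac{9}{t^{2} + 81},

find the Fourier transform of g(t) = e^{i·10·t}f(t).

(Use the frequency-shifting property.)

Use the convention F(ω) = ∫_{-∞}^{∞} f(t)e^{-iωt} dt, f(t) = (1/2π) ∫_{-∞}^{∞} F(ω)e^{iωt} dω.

F[g](ω) = \pi e^{- 9 \left|{\omega - 10}\right|}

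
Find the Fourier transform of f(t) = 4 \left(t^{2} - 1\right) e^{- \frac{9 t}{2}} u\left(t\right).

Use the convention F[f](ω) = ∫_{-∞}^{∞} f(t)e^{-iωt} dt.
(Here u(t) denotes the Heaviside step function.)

F(ω) = \frac{8 \left(16 i \omega - \left(2 i \omega + 9\right)^{3} + 72\right)}{\left(2 i \omega + 9\right)^{4}}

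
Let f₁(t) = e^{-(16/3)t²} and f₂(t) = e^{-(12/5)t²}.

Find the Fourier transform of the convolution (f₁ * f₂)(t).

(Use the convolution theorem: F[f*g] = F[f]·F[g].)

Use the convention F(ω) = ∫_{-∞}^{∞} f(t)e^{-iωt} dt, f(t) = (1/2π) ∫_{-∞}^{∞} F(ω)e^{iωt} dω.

F[f₁*f₂](ω) = \frac{\sqrt{5} \pi e^{- \frac{29 \omega^{2}}{192}}}{8}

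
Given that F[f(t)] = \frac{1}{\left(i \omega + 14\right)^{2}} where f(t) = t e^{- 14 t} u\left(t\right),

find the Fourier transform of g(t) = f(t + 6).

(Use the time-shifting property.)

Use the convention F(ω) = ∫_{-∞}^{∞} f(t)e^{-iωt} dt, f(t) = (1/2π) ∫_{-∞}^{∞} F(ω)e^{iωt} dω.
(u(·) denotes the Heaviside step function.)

F[g](ω) = \frac{e^{6 i \omega}}{\left(i \omega + 14\right)^{2}}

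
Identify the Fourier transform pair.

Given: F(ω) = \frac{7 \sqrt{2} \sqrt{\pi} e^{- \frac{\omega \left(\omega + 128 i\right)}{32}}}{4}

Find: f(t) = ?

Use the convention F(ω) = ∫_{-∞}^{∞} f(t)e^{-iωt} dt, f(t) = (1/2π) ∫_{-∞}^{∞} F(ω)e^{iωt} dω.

f(t) = 7 e^{- 8 \left(t - 4\right)^{2}}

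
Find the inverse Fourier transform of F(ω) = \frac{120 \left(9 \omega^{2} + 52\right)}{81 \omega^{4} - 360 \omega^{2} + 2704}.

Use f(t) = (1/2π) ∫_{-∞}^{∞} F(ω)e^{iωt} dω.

f(t) = 5 e^{- \frac{4 \left|{t}\right|}{3}} \cos{\left(2 \left|{t}\right| \right)}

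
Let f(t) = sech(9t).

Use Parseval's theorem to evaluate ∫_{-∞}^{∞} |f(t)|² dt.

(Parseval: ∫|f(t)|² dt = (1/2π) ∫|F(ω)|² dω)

∫|f(t)|² dt = \frac{2}{9}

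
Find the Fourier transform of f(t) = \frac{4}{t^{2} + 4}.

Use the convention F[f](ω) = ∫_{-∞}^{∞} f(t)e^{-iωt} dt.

F(ω) = 2 \pi e^{- 2 \left|{\omega}\right|}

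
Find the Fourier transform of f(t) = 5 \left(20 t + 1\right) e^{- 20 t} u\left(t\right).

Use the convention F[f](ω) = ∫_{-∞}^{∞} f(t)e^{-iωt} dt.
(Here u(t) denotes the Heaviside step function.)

F(ω) = \frac{5 \left(- i \omega - 40\right)}{\omega^{2} - 40 i \omega - 400}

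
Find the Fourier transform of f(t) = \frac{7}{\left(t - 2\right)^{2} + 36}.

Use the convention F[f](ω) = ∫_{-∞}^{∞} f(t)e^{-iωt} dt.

F(ω) = \frac{7 \pi e^{- 2 i \omega - 6 \left|{\omega}\right|}}{6}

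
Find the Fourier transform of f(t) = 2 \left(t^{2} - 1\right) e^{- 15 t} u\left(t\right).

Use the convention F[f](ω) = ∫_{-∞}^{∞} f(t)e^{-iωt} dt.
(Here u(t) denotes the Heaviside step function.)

F(ω) = \frac{2 \left(2 i \omega - \left(i \omega + 15\right)^{3} + 30\right)}{\left(i \omega + 15\right)^{4}}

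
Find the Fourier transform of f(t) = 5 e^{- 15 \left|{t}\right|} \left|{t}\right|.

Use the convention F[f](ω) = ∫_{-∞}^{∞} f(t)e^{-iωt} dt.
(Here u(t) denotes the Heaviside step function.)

F(ω) = \frac{10 \left(225 - \omega^{2}\right)}{\left(\omega^{2} + 225\right)^{2}}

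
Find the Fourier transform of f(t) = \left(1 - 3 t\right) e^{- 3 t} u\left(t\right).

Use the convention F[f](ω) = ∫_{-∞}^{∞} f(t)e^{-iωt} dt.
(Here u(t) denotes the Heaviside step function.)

F(ω) = \frac{i \omega}{- \omega^{2} + 6 i \omega + 9}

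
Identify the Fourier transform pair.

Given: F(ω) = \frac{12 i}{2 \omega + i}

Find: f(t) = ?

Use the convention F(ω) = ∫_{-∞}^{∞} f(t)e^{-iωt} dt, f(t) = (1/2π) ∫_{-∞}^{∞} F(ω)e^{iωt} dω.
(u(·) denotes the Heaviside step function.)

f(t) = 6 e^{\frac{t}{2}} u\left(- t\right)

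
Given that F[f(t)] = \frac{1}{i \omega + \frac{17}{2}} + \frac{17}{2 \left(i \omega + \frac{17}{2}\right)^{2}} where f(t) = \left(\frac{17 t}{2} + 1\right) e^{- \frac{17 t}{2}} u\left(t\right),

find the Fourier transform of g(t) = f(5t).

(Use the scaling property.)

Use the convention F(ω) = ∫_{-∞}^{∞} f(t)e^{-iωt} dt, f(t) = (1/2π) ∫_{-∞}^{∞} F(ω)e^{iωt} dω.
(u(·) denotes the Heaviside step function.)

F[g](ω) = \frac{4 \left(- i \omega - 85\right)}{4 \omega^{2} - 340 i \omega - 7225}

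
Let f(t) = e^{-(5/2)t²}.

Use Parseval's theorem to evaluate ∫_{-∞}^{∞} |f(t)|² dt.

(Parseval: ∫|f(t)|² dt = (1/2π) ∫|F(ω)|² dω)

∫|f(t)|² dt = \frac{\sqrt{5} \sqrt{\pi}}{5}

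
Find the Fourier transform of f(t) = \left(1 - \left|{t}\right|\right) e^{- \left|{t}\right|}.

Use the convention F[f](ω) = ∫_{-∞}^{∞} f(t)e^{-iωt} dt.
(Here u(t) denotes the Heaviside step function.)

F(ω) = \frac{4 \omega^{2}}{\left(\omega^{2} + 1\right)^{2}}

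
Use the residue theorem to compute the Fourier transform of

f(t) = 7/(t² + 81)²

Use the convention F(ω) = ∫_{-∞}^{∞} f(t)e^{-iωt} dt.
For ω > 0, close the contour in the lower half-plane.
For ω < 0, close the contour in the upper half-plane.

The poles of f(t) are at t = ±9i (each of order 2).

Let g(z) = f(z)e^{-iωz}; for large |z| the factor e^{-iωz} decays in the lower half-plane when ω > 0 and in the upper half-plane when ω < 0.

Case ω > 0 (lower half-plane, clockwise contour ⇒ F(ω) = -2πi·ΣRes):
  Res_{z = - 9 i} g(z) = \frac{7 i \left(9 \omega + 1\right) e^{- 9 \omega}}{2916} (pole of order 2)
  F(ω) = -2πi·ΣRes = \frac{7 \pi \left(9 \omega + 1\right) e^{- 9 \omega}}{1458}

Case ω < 0 (upper half-plane, counterclockwise contour ⇒ F(ω) = +2πi·ΣRes):
  Res_{z = 9 i} g(z) = \frac{7 i \left(9 \omega - 1\right) e^{9 \omega}}{2916} (pole of order 2)
  F(ω) = 2πi·ΣRes = \frac{7 \pi \left(1 - 9 \omega\right) e^{9 \omega}}{1458}

Both cases combine into a single formula in |ω|:

F(ω) = \frac{7 \pi \left(9 \left|{\omega}\right| + 1\right) e^{- 9 \left|{\omega}\right|}}{1458}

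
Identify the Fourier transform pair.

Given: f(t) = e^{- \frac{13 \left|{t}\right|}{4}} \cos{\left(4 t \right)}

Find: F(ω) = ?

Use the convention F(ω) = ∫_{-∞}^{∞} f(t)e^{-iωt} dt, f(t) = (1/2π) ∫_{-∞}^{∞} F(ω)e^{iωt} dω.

F(ω) = \frac{104 \left(16 \omega^{2} + 425\right)}{256 \omega^{4} - 2784 \omega^{2} + 180625}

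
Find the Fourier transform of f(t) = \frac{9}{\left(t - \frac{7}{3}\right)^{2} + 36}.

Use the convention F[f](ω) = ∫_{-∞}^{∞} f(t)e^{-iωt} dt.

F(ω) = \frac{3 \pi e^{- \frac{7 i \omega}{3} - 6 \left|{\omega}\right|}}{2}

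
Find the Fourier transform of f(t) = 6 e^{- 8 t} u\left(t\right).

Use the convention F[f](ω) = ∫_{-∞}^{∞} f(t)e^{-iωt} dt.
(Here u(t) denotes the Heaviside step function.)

F(ω) = \frac{6}{i \omega + 8}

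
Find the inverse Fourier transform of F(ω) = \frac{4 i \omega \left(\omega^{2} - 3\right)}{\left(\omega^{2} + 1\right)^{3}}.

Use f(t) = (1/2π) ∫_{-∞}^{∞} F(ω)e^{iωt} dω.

f(t) = t e^{- \left|{t}\right|} \left|{t}\right|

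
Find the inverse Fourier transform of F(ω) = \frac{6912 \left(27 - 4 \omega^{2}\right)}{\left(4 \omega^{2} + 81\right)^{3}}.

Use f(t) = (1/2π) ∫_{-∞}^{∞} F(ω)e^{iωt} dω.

f(t) = 8 t^{2} e^{- \frac{9 \left|{t}\right|}{2}}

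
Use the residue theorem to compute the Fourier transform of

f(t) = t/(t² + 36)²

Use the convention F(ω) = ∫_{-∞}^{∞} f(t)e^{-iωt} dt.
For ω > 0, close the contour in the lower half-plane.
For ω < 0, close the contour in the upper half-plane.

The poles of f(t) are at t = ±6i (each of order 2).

Let g(z) = f(z)e^{-iωz}; for large |z| the factor e^{-iωz} decays in the lower half-plane when ω > 0 and in the upper half-plane when ω < 0.

Case ω > 0 (lower half-plane, clockwise contour ⇒ F(ω) = -2πi·ΣRes):
  Res_{z = - 6 i} g(z) = \frac{\omega e^{- 6 \omega}}{24} (pole of order 2)
  F(ω) = -2πi·ΣRes = - \frac{i \pi \omega e^{- 6 \omega}}{12}

Case ω < 0 (upper half-plane, counterclockwise contour ⇒ F(ω) = +2πi·ΣRes):
  Res_{z = 6 i} g(z) = - \frac{\omega e^{6 \omega}}{24} (pole of order 2)
  F(ω) = 2πi·ΣRes = - \frac{i \pi \omega e^{6 \omega}}{12}

Both cases combine into a single formula in |ω|:

F(ω) = - \frac{i \pi \omega e^{- 6 \left|{\omega}\right|}}{12}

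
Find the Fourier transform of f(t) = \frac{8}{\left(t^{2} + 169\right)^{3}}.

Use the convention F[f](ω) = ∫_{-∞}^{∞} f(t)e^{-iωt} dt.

F(ω) = \frac{\pi \left(169 \omega^{2} + 39 \left|{\omega}\right| + 3\right) e^{- 13 \left|{\omega}\right|}}{371293}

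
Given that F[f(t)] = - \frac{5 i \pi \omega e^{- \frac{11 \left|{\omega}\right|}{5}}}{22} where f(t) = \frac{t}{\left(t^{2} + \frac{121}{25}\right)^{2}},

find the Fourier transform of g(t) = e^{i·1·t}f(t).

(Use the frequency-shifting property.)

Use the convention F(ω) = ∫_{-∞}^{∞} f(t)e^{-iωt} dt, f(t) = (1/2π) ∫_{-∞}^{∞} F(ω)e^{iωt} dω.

F[g](ω) = \frac{5 i \pi \left(1 - \omega\right) e^{- \frac{11 \left|{\omega - 1}\right|}{5}}}{22}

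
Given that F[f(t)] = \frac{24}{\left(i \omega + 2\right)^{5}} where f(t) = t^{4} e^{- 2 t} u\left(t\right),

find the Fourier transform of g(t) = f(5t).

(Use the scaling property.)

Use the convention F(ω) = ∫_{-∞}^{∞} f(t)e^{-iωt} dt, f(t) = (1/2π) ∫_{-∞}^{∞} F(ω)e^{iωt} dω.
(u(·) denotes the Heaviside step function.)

F[g](ω) = \frac{15000}{\left(i \omega + 10\right)^{5}}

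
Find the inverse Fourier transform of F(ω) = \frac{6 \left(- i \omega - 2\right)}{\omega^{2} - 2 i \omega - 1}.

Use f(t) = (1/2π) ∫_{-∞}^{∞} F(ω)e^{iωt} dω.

f(t) = 6 \left(t + 1\right) e^{- t} u\left(t\right)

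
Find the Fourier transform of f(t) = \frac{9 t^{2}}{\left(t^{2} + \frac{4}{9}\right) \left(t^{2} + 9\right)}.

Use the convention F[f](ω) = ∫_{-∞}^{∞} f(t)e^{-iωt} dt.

F(ω) = \frac{243 \pi e^{- 3 \left|{\omega}\right|}}{77} - \frac{54 \pi e^{- \frac{2 \left|{\omega}\right|}{3}}}{77}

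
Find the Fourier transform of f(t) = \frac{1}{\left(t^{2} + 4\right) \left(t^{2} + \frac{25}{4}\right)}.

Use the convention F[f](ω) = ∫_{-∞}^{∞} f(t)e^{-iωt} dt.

F(ω) = \frac{2 \pi e^{- 2 \left|{\omega}\right|}}{9} - \frac{8 \pi e^{- \frac{5 \left|{\omega}\right|}{2}}}{45}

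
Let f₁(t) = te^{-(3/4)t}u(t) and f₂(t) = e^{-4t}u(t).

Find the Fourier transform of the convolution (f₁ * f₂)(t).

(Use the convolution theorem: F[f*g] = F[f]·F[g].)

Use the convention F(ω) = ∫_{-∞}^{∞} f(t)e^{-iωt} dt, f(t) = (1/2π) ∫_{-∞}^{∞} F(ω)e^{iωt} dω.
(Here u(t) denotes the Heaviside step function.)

F[f₁*f₂](ω) = \frac{16}{\left(i \omega + 4\right) \left(4 i \omega + 3\right)^{2}}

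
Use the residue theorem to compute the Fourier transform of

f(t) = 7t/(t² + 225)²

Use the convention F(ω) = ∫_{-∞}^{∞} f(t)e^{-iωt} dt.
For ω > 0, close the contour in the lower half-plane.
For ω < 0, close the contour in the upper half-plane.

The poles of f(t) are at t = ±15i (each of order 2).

Let g(z) = f(z)e^{-iωz}; for large |z| the factor e^{-iωz} decays in the lower half-plane when ω > 0 and in the upper half-plane when ω < 0.

Case ω > 0 (lower half-plane, clockwise contour ⇒ F(ω) = -2πi·ΣRes):
  Res_{z = - 15 i} g(z) = \frac{7 \omega e^{- 15 \omega}}{60} (pole of order 2)
  F(ω) = -2πi·ΣRes = - \frac{7 i \pi \omega e^{- 15 \omega}}{30}

Case ω < 0 (upper half-plane, counterclockwise contour ⇒ F(ω) = +2πi·ΣRes):
  Res_{z = 15 i} g(z) = - \frac{7 \omega e^{15 \omega}}{60} (pole of order 2)
  F(ω) = 2πi·ΣRes = - \frac{7 i \pi \omega e^{15 \omega}}{30}

Both cases combine into a single formula in |ω|:

F(ω) = - \frac{7 i \pi \omega e^{- 15 \left|{\omega}\right|}}{30}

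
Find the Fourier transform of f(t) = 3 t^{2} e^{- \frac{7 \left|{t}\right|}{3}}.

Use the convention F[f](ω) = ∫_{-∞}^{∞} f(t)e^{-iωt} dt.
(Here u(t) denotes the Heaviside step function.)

F(ω) = \frac{2268 \left(49 - 27 \omega^{2}\right)}{\left(9 \omega^{2} + 49\right)^{3}}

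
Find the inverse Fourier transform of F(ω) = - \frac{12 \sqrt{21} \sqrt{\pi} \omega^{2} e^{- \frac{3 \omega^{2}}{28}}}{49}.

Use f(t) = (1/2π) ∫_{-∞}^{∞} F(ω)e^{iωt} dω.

f(t) = 4 \left(\frac{28 t^{2}}{3} - 2\right) e^{- \frac{7 t^{2}}{3}}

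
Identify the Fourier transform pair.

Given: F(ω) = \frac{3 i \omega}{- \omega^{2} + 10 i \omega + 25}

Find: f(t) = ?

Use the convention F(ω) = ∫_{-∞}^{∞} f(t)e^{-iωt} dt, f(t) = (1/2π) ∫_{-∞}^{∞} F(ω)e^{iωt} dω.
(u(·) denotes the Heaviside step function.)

f(t) = 3 \left(1 - 5 t\right) e^{- 5 t} u\left(t\right)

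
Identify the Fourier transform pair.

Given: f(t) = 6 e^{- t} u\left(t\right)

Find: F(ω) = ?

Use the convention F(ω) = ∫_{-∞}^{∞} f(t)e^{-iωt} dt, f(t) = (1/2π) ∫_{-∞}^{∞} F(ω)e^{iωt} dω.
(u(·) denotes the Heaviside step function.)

F(ω) = \frac{6}{i \omega + 1}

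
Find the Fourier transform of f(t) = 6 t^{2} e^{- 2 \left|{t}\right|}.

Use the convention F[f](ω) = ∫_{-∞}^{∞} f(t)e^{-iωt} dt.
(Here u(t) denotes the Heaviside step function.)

F(ω) = \frac{48 \left(4 - 3 \omega^{2}\right)}{\left(\omega^{2} + 4\right)^{3}}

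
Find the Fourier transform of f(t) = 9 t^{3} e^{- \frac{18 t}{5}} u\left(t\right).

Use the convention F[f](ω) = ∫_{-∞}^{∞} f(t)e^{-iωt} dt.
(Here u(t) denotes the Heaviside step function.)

F(ω) = \frac{33750}{\left(5 i \omega + 18\right)^{4}}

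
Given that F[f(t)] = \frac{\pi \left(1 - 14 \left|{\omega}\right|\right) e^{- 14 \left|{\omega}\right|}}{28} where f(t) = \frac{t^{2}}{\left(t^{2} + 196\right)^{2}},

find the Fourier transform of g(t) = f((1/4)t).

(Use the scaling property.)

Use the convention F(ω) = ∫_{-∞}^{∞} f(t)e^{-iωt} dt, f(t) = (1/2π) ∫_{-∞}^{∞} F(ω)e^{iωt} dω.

F[g](ω) = \frac{\pi \left(1 - 56 \left|{\omega}\right|\right) e^{- 56 \left|{\omega}\right|}}{7}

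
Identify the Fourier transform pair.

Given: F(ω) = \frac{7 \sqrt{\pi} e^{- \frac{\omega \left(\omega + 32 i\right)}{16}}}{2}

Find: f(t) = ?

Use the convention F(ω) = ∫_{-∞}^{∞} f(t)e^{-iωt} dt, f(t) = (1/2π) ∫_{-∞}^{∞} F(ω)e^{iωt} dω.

f(t) = 7 e^{- 4 \left(t - 2\right)^{2}}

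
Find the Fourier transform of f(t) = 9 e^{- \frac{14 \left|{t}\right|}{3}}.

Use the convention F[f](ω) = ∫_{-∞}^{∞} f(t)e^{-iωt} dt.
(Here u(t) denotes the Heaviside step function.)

F(ω) = \frac{756}{9 \omega^{2} + 196}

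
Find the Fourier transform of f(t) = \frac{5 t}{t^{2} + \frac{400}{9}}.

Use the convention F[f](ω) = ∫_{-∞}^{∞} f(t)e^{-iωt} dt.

F(ω) = - 5 i \pi e^{- \frac{20 \left|{\omega}\right|}{3}} \operatorname{sign}{\left(\omega \right)}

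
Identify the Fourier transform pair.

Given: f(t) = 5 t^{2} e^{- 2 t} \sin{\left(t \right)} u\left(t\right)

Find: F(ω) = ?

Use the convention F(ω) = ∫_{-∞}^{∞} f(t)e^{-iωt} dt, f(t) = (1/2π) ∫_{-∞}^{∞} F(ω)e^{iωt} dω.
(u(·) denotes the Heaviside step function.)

F(ω) = \frac{10 \left(3 \left(i \omega + 2\right)^{2} - 1\right)}{\left(\left(i \omega + 2\right)^{2} + 1\right)^{3}}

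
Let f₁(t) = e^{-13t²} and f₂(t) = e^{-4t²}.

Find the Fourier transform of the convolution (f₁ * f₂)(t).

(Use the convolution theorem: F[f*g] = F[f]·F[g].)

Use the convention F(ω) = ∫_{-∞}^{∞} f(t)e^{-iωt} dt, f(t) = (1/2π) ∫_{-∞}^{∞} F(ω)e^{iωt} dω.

F[f₁*f₂](ω) = \frac{\sqrt{13} \pi e^{- \frac{17 \omega^{2}}{208}}}{26}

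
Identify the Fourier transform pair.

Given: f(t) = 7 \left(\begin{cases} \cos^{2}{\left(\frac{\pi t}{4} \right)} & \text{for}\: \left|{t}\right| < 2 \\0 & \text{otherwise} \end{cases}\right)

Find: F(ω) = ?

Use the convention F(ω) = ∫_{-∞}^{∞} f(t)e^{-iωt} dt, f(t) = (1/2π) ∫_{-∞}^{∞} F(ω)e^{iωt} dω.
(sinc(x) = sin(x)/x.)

F(ω) = - \frac{14 \pi^{2} \operatorname{sinc}{\left(2 \omega \right)}}{4 \omega^{2} - \pi^{2}}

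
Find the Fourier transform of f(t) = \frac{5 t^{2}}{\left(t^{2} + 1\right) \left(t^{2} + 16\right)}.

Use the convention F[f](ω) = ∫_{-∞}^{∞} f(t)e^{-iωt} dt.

F(ω) = \frac{\pi \left(4 - e^{3 \left|{\omega}\right|}\right) e^{- 4 \left|{\omega}\right|}}{3}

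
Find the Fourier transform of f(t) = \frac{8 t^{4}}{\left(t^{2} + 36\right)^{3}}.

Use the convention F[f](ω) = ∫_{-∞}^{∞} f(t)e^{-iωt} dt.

F(ω) = \frac{\pi \left(12 \omega^{2} - 10 \left|{\omega}\right| + 1\right) e^{- 6 \left|{\omega}\right|}}{2}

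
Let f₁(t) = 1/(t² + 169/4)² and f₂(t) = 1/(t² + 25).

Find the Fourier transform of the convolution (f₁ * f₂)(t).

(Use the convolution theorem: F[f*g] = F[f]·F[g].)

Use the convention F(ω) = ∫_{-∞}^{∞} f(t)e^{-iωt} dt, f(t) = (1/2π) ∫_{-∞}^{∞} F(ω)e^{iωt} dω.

F[f₁*f₂](ω) = \frac{2 \pi^{2} \left(13 \left|{\omega}\right| + 2\right) e^{- \frac{23 \left|{\omega}\right|}{2}}}{10985}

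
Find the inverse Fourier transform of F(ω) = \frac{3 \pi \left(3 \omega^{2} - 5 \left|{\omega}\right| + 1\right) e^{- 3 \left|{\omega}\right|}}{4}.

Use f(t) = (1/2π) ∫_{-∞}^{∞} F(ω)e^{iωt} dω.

f(t) = \frac{6 t^{4}}{\left(t^{2} + 9\right)^{3}}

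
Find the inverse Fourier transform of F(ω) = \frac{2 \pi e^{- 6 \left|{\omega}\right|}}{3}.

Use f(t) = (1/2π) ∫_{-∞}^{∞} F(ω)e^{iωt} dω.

f(t) = \frac{4}{t^{2} + 36}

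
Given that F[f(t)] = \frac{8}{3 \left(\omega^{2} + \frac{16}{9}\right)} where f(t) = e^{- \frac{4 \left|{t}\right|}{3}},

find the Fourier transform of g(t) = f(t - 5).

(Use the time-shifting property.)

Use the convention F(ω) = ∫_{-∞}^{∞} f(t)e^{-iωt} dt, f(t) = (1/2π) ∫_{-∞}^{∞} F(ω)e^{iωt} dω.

F[g](ω) = \frac{24 e^{- 5 i \omega}}{9 \omega^{2} + 16}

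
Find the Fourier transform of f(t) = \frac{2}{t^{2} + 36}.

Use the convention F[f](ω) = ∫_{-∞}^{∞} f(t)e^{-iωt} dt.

F(ω) = \frac{\pi e^{- 6 \left|{\omega}\right|}}{3}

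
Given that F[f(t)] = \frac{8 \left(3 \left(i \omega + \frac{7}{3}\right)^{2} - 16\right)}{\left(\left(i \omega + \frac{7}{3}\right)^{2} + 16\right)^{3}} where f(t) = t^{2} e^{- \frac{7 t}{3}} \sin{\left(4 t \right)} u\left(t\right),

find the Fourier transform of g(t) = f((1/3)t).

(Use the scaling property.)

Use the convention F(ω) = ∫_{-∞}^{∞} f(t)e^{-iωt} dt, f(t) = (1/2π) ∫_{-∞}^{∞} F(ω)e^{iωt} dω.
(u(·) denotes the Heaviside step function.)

F[g](ω) = \frac{5832 \left(\left(9 i \omega + 7\right)^{2} - 48\right)}{\left(\left(9 i \omega + 7\right)^{2} + 144\right)^{3}}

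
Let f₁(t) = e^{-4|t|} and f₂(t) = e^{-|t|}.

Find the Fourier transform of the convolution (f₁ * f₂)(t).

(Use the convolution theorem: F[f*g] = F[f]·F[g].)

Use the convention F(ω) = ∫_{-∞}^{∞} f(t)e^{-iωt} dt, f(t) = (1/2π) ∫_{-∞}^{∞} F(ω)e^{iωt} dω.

F[f₁*f₂](ω) = \frac{16}{\left(\omega^{2} + 1\right) \left(\omega^{2} + 16\right)}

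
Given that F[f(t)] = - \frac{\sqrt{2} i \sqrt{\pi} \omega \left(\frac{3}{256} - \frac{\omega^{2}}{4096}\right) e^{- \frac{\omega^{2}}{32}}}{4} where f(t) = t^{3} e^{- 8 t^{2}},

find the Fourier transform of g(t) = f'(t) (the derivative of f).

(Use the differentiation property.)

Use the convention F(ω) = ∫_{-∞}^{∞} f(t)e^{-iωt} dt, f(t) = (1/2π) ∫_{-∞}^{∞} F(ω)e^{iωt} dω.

F[g](ω) = \frac{\sqrt{2} \sqrt{\pi} \omega^{2} \left(48 - \omega^{2}\right) e^{- \frac{\omega^{2}}{32}}}{16384}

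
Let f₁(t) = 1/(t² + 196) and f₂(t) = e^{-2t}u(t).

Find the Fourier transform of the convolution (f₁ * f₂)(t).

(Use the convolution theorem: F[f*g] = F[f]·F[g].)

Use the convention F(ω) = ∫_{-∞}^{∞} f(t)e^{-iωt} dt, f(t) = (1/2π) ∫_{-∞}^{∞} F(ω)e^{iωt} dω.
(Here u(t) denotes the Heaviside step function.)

F[f₁*f₂](ω) = \frac{\pi e^{- 14 \left|{\omega}\right|}}{14 \left(i \omega + 2\right)}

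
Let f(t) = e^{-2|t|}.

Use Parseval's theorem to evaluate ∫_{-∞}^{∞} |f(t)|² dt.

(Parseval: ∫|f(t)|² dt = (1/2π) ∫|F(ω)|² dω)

∫|f(t)|² dt = \frac{1}{2}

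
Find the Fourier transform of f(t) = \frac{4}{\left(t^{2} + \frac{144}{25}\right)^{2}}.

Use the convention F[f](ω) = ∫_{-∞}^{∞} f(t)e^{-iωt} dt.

F(ω) = \frac{25 \pi \left(12 \left|{\omega}\right| + 5\right) e^{- \frac{12 \left|{\omega}\right|}{5}}}{864}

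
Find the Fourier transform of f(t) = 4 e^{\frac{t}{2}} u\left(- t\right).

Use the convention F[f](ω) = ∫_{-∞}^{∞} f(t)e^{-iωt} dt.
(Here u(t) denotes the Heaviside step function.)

F(ω) = \frac{8 i}{2 \omega + i}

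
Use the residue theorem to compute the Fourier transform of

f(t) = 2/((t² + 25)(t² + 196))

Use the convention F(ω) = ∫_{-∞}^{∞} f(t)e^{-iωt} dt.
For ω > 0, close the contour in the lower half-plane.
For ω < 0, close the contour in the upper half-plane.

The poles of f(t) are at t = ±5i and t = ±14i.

Let g(z) = f(z)e^{-iωz}; for large |z| the factor e^{-iωz} decays in the lower half-plane when ω > 0 and in the upper half-plane when ω < 0.

Case ω > 0 (lower half-plane, clockwise contour ⇒ F(ω) = -2πi·ΣRes):
  Res_{z = - 5 i} g(z) = \frac{i e^{- 5 \omega}}{855}
  Res_{z = - 14 i} g(z) = - \frac{i e^{- 14 \omega}}{2394}
  F(ω) = -2πi·ΣRes = \frac{\pi \left(14 e^{9 \omega} - 5\right) e^{- 14 \omega}}{5985}

Case ω < 0 (upper half-plane, counterclockwise contour ⇒ F(ω) = +2πi·ΣRes):
  Res_{z = 5 i} g(z) = - \frac{i e^{5 \omega}}{855}
  Res_{z = 14 i} g(z) = \frac{i e^{14 \omega}}{2394}
  F(ω) = 2πi·ΣRes = \frac{\pi \left(14 - 5 e^{9 \omega}\right) e^{5 \omega}}{5985}

Both cases combine into a single formula in |ω|:

F(ω) = \frac{\pi \left(14 e^{9 \left|{\omega}\right|} - 5\right) e^{- 14 \left|{\omega}\right|}}{5985}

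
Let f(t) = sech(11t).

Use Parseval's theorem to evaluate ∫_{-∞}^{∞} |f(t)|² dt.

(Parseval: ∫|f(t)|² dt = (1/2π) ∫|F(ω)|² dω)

∫|f(t)|² dt = \frac{2}{11}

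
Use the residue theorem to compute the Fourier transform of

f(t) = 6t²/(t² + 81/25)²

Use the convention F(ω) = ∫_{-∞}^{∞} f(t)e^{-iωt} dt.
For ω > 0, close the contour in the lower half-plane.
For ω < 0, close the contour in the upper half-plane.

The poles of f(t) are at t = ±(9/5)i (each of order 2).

Let g(z) = f(z)e^{-iωz}; for large |z| the factor e^{-iωz} decays in the lower half-plane when ω > 0 and in the upper half-plane when ω < 0.

Case ω > 0 (lower half-plane, clockwise contour ⇒ F(ω) = -2πi·ΣRes):
  Res_{z = - \frac{9 i}{5}} g(z) = \frac{i \left(5 - 9 \omega\right) e^{- \frac{9 \omega}{5}}}{6} (pole of order 2)
  F(ω) = -2πi·ΣRes = \frac{\pi \left(5 - 9 \omega\right) e^{- \frac{9 \omega}{5}}}{3}

Case ω < 0 (upper half-plane, counterclockwise contour ⇒ F(ω) = +2πi·ΣRes):
  Res_{z = \frac{9 i}{5}} g(z) = \frac{i \left(- 9 \omega - 5\right) e^{\frac{9 \omega}{5}}}{6} (pole of order 2)
  F(ω) = 2πi·ΣRes = \frac{\pi \left(9 \omega + 5\right) e^{\frac{9 \omega}{5}}}{3}

Both cases combine into a single formula in |ω|:

F(ω) = \frac{\pi \left(5 - 9 \left|{\omega}\right|\right) e^{- \frac{9 \left|{\omega}\right|}{5}}}{3}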